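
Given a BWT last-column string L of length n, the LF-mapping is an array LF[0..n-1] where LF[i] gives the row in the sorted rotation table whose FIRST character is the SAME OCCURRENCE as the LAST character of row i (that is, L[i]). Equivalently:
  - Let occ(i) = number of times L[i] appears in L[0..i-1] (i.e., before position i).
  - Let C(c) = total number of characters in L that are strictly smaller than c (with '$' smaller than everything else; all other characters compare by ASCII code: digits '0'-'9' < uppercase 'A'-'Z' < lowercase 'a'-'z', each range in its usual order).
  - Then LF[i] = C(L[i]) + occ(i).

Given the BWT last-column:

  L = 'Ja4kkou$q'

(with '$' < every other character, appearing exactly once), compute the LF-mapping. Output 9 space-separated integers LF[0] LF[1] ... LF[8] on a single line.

Answer: 2 3 1 4 5 6 8 0 7

Derivation:
Char counts: '$':1, '4':1, 'J':1, 'a':1, 'k':2, 'o':1, 'q':1, 'u':1
C (first-col start): C('$')=0, C('4')=1, C('J')=2, C('a')=3, C('k')=4, C('o')=6, C('q')=7, C('u')=8
L[0]='J': occ=0, LF[0]=C('J')+0=2+0=2
L[1]='a': occ=0, LF[1]=C('a')+0=3+0=3
L[2]='4': occ=0, LF[2]=C('4')+0=1+0=1
L[3]='k': occ=0, LF[3]=C('k')+0=4+0=4
L[4]='k': occ=1, LF[4]=C('k')+1=4+1=5
L[5]='o': occ=0, LF[5]=C('o')+0=6+0=6
L[6]='u': occ=0, LF[6]=C('u')+0=8+0=8
L[7]='$': occ=0, LF[7]=C('$')+0=0+0=0
L[8]='q': occ=0, LF[8]=C('q')+0=7+0=7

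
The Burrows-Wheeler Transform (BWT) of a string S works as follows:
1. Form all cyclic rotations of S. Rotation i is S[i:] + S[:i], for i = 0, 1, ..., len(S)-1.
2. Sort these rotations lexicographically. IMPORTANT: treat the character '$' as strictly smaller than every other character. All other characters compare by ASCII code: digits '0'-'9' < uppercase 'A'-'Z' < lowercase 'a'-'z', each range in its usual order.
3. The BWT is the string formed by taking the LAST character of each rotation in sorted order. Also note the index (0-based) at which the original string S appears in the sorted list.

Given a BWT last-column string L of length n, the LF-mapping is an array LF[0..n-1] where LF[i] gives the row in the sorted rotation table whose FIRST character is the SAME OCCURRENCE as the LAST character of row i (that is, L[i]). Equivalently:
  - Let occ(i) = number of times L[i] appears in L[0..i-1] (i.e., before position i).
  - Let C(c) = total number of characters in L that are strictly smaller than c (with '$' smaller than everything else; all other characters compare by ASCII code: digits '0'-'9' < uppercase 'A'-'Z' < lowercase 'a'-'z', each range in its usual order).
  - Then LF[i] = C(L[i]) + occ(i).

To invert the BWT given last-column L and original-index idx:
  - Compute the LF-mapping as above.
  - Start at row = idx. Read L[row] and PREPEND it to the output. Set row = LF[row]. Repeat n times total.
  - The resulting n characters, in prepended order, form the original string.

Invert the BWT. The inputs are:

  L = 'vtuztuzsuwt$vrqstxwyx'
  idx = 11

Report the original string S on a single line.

LF mapping: 12 5 9 19 6 10 20 3 11 14 7 0 13 2 1 4 8 16 15 18 17
Walk LF starting at row 11, prepending L[row]:
  step 1: row=11, L[11]='$', prepend. Next row=LF[11]=0
  step 2: row=0, L[0]='v', prepend. Next row=LF[0]=12
  step 3: row=12, L[12]='v', prepend. Next row=LF[12]=13
  step 4: row=13, L[13]='r', prepend. Next row=LF[13]=2
  step 5: row=2, L[2]='u', prepend. Next row=LF[2]=9
  step 6: row=9, L[9]='w', prepend. Next row=LF[9]=14
  step 7: row=14, L[14]='q', prepend. Next row=LF[14]=1
  step 8: row=1, L[1]='t', prepend. Next row=LF[1]=5
  step 9: row=5, L[5]='u', prepend. Next row=LF[5]=10
  step 10: row=10, L[10]='t', prepend. Next row=LF[10]=7
  step 11: row=7, L[7]='s', prepend. Next row=LF[7]=3
  step 12: row=3, L[3]='z', prepend. Next row=LF[3]=19
  step 13: row=19, L[19]='y', prepend. Next row=LF[19]=18
  step 14: row=18, L[18]='w', prepend. Next row=LF[18]=15
  step 15: row=15, L[15]='s', prepend. Next row=LF[15]=4
  step 16: row=4, L[4]='t', prepend. Next row=LF[4]=6
  step 17: row=6, L[6]='z', prepend. Next row=LF[6]=20
  step 18: row=20, L[20]='x', prepend. Next row=LF[20]=17
  step 19: row=17, L[17]='x', prepend. Next row=LF[17]=16
  step 20: row=16, L[16]='t', prepend. Next row=LF[16]=8
  step 21: row=8, L[8]='u', prepend. Next row=LF[8]=11
Reversed output: utxxztswyzstutqwurvv$

Answer: utxxztswyzstutqwurvv$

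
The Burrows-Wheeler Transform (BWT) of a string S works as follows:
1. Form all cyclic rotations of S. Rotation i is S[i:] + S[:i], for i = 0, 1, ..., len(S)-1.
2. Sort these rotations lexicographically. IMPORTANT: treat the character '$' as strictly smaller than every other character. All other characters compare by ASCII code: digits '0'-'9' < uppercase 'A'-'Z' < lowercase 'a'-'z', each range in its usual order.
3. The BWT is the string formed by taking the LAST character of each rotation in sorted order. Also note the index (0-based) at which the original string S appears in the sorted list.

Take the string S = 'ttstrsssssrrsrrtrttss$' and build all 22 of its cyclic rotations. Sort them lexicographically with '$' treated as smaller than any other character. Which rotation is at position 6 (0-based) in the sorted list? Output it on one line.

All 22 rotations (rotation i = S[i:]+S[:i]):
  rot[0] = ttstrsssssrrsrrtrttss$
  rot[1] = tstrsssssrrsrrtrttss$t
  rot[2] = strsssssrrsrrtrttss$tt
  rot[3] = trsssssrrsrrtrttss$tts
  rot[4] = rsssssrrsrrtrttss$ttst
  rot[5] = sssssrrsrrtrttss$ttstr
  rot[6] = ssssrrsrrtrttss$ttstrs
  rot[7] = sssrrsrrtrttss$ttstrss
  rot[8] = ssrrsrrtrttss$ttstrsss
  rot[9] = srrsrrtrttss$ttstrssss
  rot[10] = rrsrrtrttss$ttstrsssss
  rot[11] = rsrrtrttss$ttstrsssssr
  rot[12] = srrtrttss$ttstrsssssrr
  rot[13] = rrtrttss$ttstrsssssrrs
  rot[14] = rtrttss$ttstrsssssrrsr
  rot[15] = trttss$ttstrsssssrrsrr
  rot[16] = rttss$ttstrsssssrrsrrt
  rot[17] = ttss$ttstrsssssrrsrrtr
  rot[18] = tss$ttstrsssssrrsrrtrt
  rot[19] = ss$ttstrsssssrrsrrtrtt
  rot[20] = s$ttstrsssssrrsrrtrtts
  rot[21] = $ttstrsssssrrsrrtrttss
Sorted (with $ < everything):
  sorted[0] = $ttstrsssssrrsrrtrttss
  sorted[1] = rrsrrtrttss$ttstrsssss
  sorted[2] = rrtrttss$ttstrsssssrrs
  sorted[3] = rsrrtrttss$ttstrsssssr
  sorted[4] = rsssssrrsrrtrttss$ttst
  sorted[5] = rtrttss$ttstrsssssrrsr
  sorted[6] = rttss$ttstrsssssrrsrrt
  sorted[7] = s$ttstrsssssrrsrrtrtts
  sorted[8] = srrsrrtrttss$ttstrssss
  sorted[9] = srrtrttss$ttstrsssssrr
  sorted[10] = ss$ttstrsssssrrsrrtrtt
  sorted[11] = ssrrsrrtrttss$ttstrsss
  sorted[12] = sssrrsrrtrttss$ttstrss
  sorted[13] = ssssrrsrrtrttss$ttstrs
  sorted[14] = sssssrrsrrtrttss$ttstr
  sorted[15] = strsssssrrsrrtrttss$tt
  sorted[16] = trsssssrrsrrtrttss$tts
  sorted[17] = trttss$ttstrsssssrrsrr
  sorted[18] = tss$ttstrsssssrrsrrtrt
  sorted[19] = tstrsssssrrsrrtrttss$t
  sorted[20] = ttss$ttstrsssssrrsrrtr
  sorted[21] = ttstrsssssrrsrrtrttss$
sorted[6] = rttss$ttstrsssssrrsrrt

Answer: rttss$ttstrsssssrrsrrt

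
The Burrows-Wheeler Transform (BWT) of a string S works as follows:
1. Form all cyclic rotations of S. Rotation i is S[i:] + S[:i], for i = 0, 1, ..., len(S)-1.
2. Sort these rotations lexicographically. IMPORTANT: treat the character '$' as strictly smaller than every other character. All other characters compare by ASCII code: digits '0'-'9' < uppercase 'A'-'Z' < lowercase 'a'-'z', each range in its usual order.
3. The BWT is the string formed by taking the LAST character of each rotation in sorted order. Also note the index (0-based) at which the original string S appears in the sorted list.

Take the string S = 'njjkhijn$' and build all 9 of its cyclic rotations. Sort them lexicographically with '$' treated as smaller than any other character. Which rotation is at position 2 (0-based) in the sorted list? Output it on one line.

All 9 rotations (rotation i = S[i:]+S[:i]):
  rot[0] = njjkhijn$
  rot[1] = jjkhijn$n
  rot[2] = jkhijn$nj
  rot[3] = khijn$njj
  rot[4] = hijn$njjk
  rot[5] = ijn$njjkh
  rot[6] = jn$njjkhi
  rot[7] = n$njjkhij
  rot[8] = $njjkhijn
Sorted (with $ < everything):
  sorted[0] = $njjkhijn
  sorted[1] = hijn$njjk
  sorted[2] = ijn$njjkh
  sorted[3] = jjkhijn$n
  sorted[4] = jkhijn$nj
  sorted[5] = jn$njjkhi
  sorted[6] = khijn$njj
  sorted[7] = n$njjkhij
  sorted[8] = njjkhijn$
sorted[2] = ijn$njjkh

Answer: ijn$njjkh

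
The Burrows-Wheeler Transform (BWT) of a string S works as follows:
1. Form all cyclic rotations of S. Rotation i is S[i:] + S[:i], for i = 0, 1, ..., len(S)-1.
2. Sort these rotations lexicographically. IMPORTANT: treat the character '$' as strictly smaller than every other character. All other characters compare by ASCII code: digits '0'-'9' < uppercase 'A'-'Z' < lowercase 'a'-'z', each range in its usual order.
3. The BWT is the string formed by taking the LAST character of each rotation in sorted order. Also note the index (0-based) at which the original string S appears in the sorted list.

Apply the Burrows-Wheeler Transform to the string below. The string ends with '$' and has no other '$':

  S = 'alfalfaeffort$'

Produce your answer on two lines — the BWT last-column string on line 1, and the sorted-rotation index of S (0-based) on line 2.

All 14 rotations (rotation i = S[i:]+S[:i]):
  rot[0] = alfalfaeffort$
  rot[1] = lfalfaeffort$a
  rot[2] = falfaeffort$al
  rot[3] = alfaeffort$alf
  rot[4] = lfaeffort$alfa
  rot[5] = faeffort$alfal
  rot[6] = aeffort$alfalf
  rot[7] = effort$alfalfa
  rot[8] = ffort$alfalfae
  rot[9] = fort$alfalfaef
  rot[10] = ort$alfalfaeff
  rot[11] = rt$alfalfaeffo
  rot[12] = t$alfalfaeffor
  rot[13] = $alfalfaeffort
Sorted (with $ < everything):
  sorted[0] = $alfalfaeffort  (last char: 't')
  sorted[1] = aeffort$alfalf  (last char: 'f')
  sorted[2] = alfaeffort$alf  (last char: 'f')
  sorted[3] = alfalfaeffort$  (last char: '$')
  sorted[4] = effort$alfalfa  (last char: 'a')
  sorted[5] = faeffort$alfal  (last char: 'l')
  sorted[6] = falfaeffort$al  (last char: 'l')
  sorted[7] = ffort$alfalfae  (last char: 'e')
  sorted[8] = fort$alfalfaef  (last char: 'f')
  sorted[9] = lfaeffort$alfa  (last char: 'a')
  sorted[10] = lfalfaeffort$a  (last char: 'a')
  sorted[11] = ort$alfalfaeff  (last char: 'f')
  sorted[12] = rt$alfalfaeffo  (last char: 'o')
  sorted[13] = t$alfalfaeffor  (last char: 'r')
Last column: tff$allefaafor
Original string S is at sorted index 3

Answer: tff$allefaafor
3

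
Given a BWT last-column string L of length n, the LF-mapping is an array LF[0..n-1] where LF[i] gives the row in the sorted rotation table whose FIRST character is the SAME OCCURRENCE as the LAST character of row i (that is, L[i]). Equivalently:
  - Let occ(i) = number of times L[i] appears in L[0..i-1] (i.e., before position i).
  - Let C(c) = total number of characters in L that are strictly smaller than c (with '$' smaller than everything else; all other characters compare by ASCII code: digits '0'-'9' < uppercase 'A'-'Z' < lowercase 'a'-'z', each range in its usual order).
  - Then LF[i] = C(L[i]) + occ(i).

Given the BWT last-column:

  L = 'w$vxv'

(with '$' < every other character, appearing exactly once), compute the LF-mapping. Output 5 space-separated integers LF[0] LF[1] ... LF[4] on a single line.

Char counts: '$':1, 'v':2, 'w':1, 'x':1
C (first-col start): C('$')=0, C('v')=1, C('w')=3, C('x')=4
L[0]='w': occ=0, LF[0]=C('w')+0=3+0=3
L[1]='$': occ=0, LF[1]=C('$')+0=0+0=0
L[2]='v': occ=0, LF[2]=C('v')+0=1+0=1
L[3]='x': occ=0, LF[3]=C('x')+0=4+0=4
L[4]='v': occ=1, LF[4]=C('v')+1=1+1=2

Answer: 3 0 1 4 2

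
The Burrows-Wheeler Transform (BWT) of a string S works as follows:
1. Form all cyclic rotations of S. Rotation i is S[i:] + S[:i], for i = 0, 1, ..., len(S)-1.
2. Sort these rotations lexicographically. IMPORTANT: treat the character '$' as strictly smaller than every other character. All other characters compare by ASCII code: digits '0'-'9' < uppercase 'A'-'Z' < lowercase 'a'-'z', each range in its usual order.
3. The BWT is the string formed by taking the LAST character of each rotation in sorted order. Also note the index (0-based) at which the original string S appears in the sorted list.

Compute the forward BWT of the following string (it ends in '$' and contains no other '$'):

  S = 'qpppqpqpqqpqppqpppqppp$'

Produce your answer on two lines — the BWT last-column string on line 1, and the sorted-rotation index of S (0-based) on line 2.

Answer: pppqqqpqpppqpqqpp$pqppp
17

Derivation:
All 23 rotations (rotation i = S[i:]+S[:i]):
  rot[0] = qpppqpqpqqpqppqpppqppp$
  rot[1] = pppqpqpqqpqppqpppqppp$q
  rot[2] = ppqpqpqqpqppqpppqppp$qp
  rot[3] = pqpqpqqpqppqpppqppp$qpp
  rot[4] = qpqpqqpqppqpppqppp$qppp
  rot[5] = pqpqqpqppqpppqppp$qpppq
  rot[6] = qpqqpqppqpppqppp$qpppqp
  rot[7] = pqqpqppqpppqppp$qpppqpq
  rot[8] = qqpqppqpppqppp$qpppqpqp
  rot[9] = qpqppqpppqppp$qpppqpqpq
  rot[10] = pqppqpppqppp$qpppqpqpqq
  rot[11] = qppqpppqppp$qpppqpqpqqp
  rot[12] = ppqpppqppp$qpppqpqpqqpq
  rot[13] = pqpppqppp$qpppqpqpqqpqp
  rot[14] = qpppqppp$qpppqpqpqqpqpp
  rot[15] = pppqppp$qpppqpqpqqpqppq
  rot[16] = ppqppp$qpppqpqpqqpqppqp
  rot[17] = pqppp$qpppqpqpqqpqppqpp
  rot[18] = qppp$qpppqpqpqqpqppqppp
  rot[19] = ppp$qpppqpqpqqpqppqpppq
  rot[20] = pp$qpppqpqpqqpqppqpppqp
  rot[21] = p$qpppqpqpqqpqppqpppqpp
  rot[22] = $qpppqpqpqqpqppqpppqppp
Sorted (with $ < everything):
  sorted[0] = $qpppqpqpqqpqppqpppqppp  (last char: 'p')
  sorted[1] = p$qpppqpqpqqpqppqpppqpp  (last char: 'p')
  sorted[2] = pp$qpppqpqpqqpqppqpppqp  (last char: 'p')
  sorted[3] = ppp$qpppqpqpqqpqppqpppq  (last char: 'q')
  sorted[4] = pppqppp$qpppqpqpqqpqppq  (last char: 'q')
  sorted[5] = pppqpqpqqpqppqpppqppp$q  (last char: 'q')
  sorted[6] = ppqppp$qpppqpqpqqpqppqp  (last char: 'p')
  sorted[7] = ppqpppqppp$qpppqpqpqqpq  (last char: 'q')
  sorted[8] = ppqpqpqqpqppqpppqppp$qp  (last char: 'p')
  sorted[9] = pqppp$qpppqpqpqqpqppqpp  (last char: 'p')
  sorted[10] = pqpppqppp$qpppqpqpqqpqp  (last char: 'p')
  sorted[11] = pqppqpppqppp$qpppqpqpqq  (last char: 'q')
  sorted[12] = pqpqpqqpqppqpppqppp$qpp  (last char: 'p')
  sorted[13] = pqpqqpqppqpppqppp$qpppq  (last char: 'q')
  sorted[14] = pqqpqppqpppqppp$qpppqpq  (last char: 'q')
  sorted[15] = qppp$qpppqpqpqqpqppqppp  (last char: 'p')
  sorted[16] = qpppqppp$qpppqpqpqqpqpp  (last char: 'p')
  sorted[17] = qpppqpqpqqpqppqpppqppp$  (last char: '$')
  sorted[18] = qppqpppqppp$qpppqpqpqqp  (last char: 'p')
  sorted[19] = qpqppqpppqppp$qpppqpqpq  (last char: 'q')
  sorted[20] = qpqpqqpqppqpppqppp$qppp  (last char: 'p')
  sorted[21] = qpqqpqppqpppqppp$qpppqp  (last char: 'p')
  sorted[22] = qqpqppqpppqppp$qpppqpqp  (last char: 'p')
Last column: pppqqqpqpppqpqqpp$pqppp
Original string S is at sorted index 17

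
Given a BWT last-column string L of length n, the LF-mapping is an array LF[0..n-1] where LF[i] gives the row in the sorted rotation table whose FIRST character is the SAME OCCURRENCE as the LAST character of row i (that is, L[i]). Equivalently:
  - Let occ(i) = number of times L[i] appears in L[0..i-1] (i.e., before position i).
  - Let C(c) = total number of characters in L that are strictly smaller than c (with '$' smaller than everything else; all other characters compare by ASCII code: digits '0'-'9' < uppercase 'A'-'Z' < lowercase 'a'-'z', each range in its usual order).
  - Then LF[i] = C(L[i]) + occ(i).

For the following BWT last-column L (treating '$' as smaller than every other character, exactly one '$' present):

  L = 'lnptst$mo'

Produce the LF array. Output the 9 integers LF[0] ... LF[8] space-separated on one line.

Char counts: '$':1, 'l':1, 'm':1, 'n':1, 'o':1, 'p':1, 's':1, 't':2
C (first-col start): C('$')=0, C('l')=1, C('m')=2, C('n')=3, C('o')=4, C('p')=5, C('s')=6, C('t')=7
L[0]='l': occ=0, LF[0]=C('l')+0=1+0=1
L[1]='n': occ=0, LF[1]=C('n')+0=3+0=3
L[2]='p': occ=0, LF[2]=C('p')+0=5+0=5
L[3]='t': occ=0, LF[3]=C('t')+0=7+0=7
L[4]='s': occ=0, LF[4]=C('s')+0=6+0=6
L[5]='t': occ=1, LF[5]=C('t')+1=7+1=8
L[6]='$': occ=0, LF[6]=C('$')+0=0+0=0
L[7]='m': occ=0, LF[7]=C('m')+0=2+0=2
L[8]='o': occ=0, LF[8]=C('o')+0=4+0=4

Answer: 1 3 5 7 6 8 0 2 4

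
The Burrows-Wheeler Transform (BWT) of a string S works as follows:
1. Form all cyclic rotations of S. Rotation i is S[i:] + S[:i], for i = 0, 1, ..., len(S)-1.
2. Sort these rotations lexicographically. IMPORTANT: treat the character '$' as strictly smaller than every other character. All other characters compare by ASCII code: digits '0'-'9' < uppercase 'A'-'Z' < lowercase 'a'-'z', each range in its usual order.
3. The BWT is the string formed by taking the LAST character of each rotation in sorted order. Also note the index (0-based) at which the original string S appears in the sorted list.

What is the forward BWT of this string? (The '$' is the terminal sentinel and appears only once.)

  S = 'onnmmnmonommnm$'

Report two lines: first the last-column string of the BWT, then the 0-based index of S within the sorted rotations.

Answer: mnonmmnmnmoon$m
13

Derivation:
All 15 rotations (rotation i = S[i:]+S[:i]):
  rot[0] = onnmmnmonommnm$
  rot[1] = nnmmnmonommnm$o
  rot[2] = nmmnmonommnm$on
  rot[3] = mmnmonommnm$onn
  rot[4] = mnmonommnm$onnm
  rot[5] = nmonommnm$onnmm
  rot[6] = monommnm$onnmmn
  rot[7] = onommnm$onnmmnm
  rot[8] = nommnm$onnmmnmo
  rot[9] = ommnm$onnmmnmon
  rot[10] = mmnm$onnmmnmono
  rot[11] = mnm$onnmmnmonom
  rot[12] = nm$onnmmnmonomm
  rot[13] = m$onnmmnmonommn
  rot[14] = $onnmmnmonommnm
Sorted (with $ < everything):
  sorted[0] = $onnmmnmonommnm  (last char: 'm')
  sorted[1] = m$onnmmnmonommn  (last char: 'n')
  sorted[2] = mmnm$onnmmnmono  (last char: 'o')
  sorted[3] = mmnmonommnm$onn  (last char: 'n')
  sorted[4] = mnm$onnmmnmonom  (last char: 'm')
  sorted[5] = mnmonommnm$onnm  (last char: 'm')
  sorted[6] = monommnm$onnmmn  (last char: 'n')
  sorted[7] = nm$onnmmnmonomm  (last char: 'm')
  sorted[8] = nmmnmonommnm$on  (last char: 'n')
  sorted[9] = nmonommnm$onnmm  (last char: 'm')
  sorted[10] = nnmmnmonommnm$o  (last char: 'o')
  sorted[11] = nommnm$onnmmnmo  (last char: 'o')
  sorted[12] = ommnm$onnmmnmon  (last char: 'n')
  sorted[13] = onnmmnmonommnm$  (last char: '$')
  sorted[14] = onommnm$onnmmnm  (last char: 'm')
Last column: mnonmmnmnmoon$m
Original string S is at sorted index 13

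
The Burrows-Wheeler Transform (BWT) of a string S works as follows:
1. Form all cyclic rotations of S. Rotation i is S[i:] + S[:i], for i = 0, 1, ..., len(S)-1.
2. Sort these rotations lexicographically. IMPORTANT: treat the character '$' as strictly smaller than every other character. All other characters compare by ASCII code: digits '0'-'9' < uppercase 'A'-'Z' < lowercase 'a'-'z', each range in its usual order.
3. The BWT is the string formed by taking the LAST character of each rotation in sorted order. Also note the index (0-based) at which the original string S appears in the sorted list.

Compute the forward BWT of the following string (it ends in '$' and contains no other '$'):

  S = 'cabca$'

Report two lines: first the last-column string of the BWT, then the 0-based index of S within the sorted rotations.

Answer: accab$
5

Derivation:
All 6 rotations (rotation i = S[i:]+S[:i]):
  rot[0] = cabca$
  rot[1] = abca$c
  rot[2] = bca$ca
  rot[3] = ca$cab
  rot[4] = a$cabc
  rot[5] = $cabca
Sorted (with $ < everything):
  sorted[0] = $cabca  (last char: 'a')
  sorted[1] = a$cabc  (last char: 'c')
  sorted[2] = abca$c  (last char: 'c')
  sorted[3] = bca$ca  (last char: 'a')
  sorted[4] = ca$cab  (last char: 'b')
  sorted[5] = cabca$  (last char: '$')
Last column: accab$
Original string S is at sorted index 5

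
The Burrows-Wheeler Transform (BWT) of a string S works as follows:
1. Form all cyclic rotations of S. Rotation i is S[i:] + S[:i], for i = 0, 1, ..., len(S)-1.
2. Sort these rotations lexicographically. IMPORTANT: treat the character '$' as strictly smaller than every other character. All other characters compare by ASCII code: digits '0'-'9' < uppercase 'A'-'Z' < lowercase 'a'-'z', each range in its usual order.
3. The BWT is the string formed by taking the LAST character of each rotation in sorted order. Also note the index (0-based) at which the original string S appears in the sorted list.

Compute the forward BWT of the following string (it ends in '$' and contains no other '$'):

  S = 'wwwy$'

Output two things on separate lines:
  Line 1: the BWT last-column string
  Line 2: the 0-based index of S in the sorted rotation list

Answer: y$www
1

Derivation:
All 5 rotations (rotation i = S[i:]+S[:i]):
  rot[0] = wwwy$
  rot[1] = wwy$w
  rot[2] = wy$ww
  rot[3] = y$www
  rot[4] = $wwwy
Sorted (with $ < everything):
  sorted[0] = $wwwy  (last char: 'y')
  sorted[1] = wwwy$  (last char: '$')
  sorted[2] = wwy$w  (last char: 'w')
  sorted[3] = wy$ww  (last char: 'w')
  sorted[4] = y$www  (last char: 'w')
Last column: y$www
Original string S is at sorted index 1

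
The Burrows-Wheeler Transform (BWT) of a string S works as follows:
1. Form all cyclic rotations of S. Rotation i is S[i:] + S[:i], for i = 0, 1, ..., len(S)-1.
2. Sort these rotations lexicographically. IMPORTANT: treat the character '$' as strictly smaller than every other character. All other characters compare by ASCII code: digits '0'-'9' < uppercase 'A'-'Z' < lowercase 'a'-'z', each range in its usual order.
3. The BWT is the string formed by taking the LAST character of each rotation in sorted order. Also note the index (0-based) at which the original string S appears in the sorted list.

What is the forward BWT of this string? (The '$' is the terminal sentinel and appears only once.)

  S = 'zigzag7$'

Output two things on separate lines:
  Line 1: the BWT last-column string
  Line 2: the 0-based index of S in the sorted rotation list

All 8 rotations (rotation i = S[i:]+S[:i]):
  rot[0] = zigzag7$
  rot[1] = igzag7$z
  rot[2] = gzag7$zi
  rot[3] = zag7$zig
  rot[4] = ag7$zigz
  rot[5] = g7$zigza
  rot[6] = 7$zigzag
  rot[7] = $zigzag7
Sorted (with $ < everything):
  sorted[0] = $zigzag7  (last char: '7')
  sorted[1] = 7$zigzag  (last char: 'g')
  sorted[2] = ag7$zigz  (last char: 'z')
  sorted[3] = g7$zigza  (last char: 'a')
  sorted[4] = gzag7$zi  (last char: 'i')
  sorted[5] = igzag7$z  (last char: 'z')
  sorted[6] = zag7$zig  (last char: 'g')
  sorted[7] = zigzag7$  (last char: '$')
Last column: 7gzaizg$
Original string S is at sorted index 7

Answer: 7gzaizg$
7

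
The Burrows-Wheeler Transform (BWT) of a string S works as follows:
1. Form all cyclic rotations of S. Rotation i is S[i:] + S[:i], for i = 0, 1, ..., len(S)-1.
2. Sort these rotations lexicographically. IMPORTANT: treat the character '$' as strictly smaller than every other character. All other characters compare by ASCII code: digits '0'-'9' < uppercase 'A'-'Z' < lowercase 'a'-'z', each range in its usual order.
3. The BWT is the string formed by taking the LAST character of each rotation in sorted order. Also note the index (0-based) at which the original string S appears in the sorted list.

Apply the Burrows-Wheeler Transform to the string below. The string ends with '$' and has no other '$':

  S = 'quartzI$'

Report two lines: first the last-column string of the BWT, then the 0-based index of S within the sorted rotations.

All 8 rotations (rotation i = S[i:]+S[:i]):
  rot[0] = quartzI$
  rot[1] = uartzI$q
  rot[2] = artzI$qu
  rot[3] = rtzI$qua
  rot[4] = tzI$quar
  rot[5] = zI$quart
  rot[6] = I$quartz
  rot[7] = $quartzI
Sorted (with $ < everything):
  sorted[0] = $quartzI  (last char: 'I')
  sorted[1] = I$quartz  (last char: 'z')
  sorted[2] = artzI$qu  (last char: 'u')
  sorted[3] = quartzI$  (last char: '$')
  sorted[4] = rtzI$qua  (last char: 'a')
  sorted[5] = tzI$quar  (last char: 'r')
  sorted[6] = uartzI$q  (last char: 'q')
  sorted[7] = zI$quart  (last char: 't')
Last column: Izu$arqt
Original string S is at sorted index 3

Answer: Izu$arqt
3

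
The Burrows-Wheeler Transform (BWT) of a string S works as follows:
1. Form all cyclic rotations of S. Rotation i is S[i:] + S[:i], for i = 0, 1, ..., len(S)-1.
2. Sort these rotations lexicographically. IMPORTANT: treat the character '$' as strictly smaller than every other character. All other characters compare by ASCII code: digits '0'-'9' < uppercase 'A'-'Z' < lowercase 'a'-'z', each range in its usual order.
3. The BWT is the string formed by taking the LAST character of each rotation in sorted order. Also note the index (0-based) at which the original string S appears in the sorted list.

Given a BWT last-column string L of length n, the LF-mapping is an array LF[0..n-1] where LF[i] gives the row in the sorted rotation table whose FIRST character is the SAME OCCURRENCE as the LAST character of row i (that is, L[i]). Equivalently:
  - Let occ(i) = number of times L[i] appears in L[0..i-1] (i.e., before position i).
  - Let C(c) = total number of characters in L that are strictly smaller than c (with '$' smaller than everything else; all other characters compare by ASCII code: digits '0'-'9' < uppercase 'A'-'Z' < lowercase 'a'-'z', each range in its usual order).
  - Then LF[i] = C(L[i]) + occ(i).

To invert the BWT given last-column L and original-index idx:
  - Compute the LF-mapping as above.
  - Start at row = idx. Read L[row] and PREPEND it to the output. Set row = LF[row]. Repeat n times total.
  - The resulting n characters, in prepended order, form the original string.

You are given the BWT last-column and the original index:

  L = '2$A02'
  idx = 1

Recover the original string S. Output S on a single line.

LF mapping: 2 0 4 1 3
Walk LF starting at row 1, prepending L[row]:
  step 1: row=1, L[1]='$', prepend. Next row=LF[1]=0
  step 2: row=0, L[0]='2', prepend. Next row=LF[0]=2
  step 3: row=2, L[2]='A', prepend. Next row=LF[2]=4
  step 4: row=4, L[4]='2', prepend. Next row=LF[4]=3
  step 5: row=3, L[3]='0', prepend. Next row=LF[3]=1
Reversed output: 02A2$

Answer: 02A2$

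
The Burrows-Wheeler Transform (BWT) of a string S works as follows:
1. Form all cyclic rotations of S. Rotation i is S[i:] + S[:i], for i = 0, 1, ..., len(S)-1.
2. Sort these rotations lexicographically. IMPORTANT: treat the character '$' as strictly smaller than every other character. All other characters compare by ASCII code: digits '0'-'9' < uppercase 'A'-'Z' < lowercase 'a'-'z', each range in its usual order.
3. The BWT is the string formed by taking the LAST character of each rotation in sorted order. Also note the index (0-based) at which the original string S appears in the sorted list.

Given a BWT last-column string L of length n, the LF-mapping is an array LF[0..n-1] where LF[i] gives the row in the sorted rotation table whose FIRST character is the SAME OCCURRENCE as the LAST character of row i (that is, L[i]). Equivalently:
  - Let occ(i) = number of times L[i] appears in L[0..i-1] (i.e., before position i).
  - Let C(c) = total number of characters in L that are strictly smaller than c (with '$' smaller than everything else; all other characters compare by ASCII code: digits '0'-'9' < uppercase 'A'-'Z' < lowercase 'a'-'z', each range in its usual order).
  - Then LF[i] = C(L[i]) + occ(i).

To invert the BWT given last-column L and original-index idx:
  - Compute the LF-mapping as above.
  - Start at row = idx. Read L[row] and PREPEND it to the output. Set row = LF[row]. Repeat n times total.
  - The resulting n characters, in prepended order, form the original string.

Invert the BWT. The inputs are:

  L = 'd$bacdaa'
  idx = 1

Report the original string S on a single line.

Answer: aadcbad$

Derivation:
LF mapping: 6 0 4 1 5 7 2 3
Walk LF starting at row 1, prepending L[row]:
  step 1: row=1, L[1]='$', prepend. Next row=LF[1]=0
  step 2: row=0, L[0]='d', prepend. Next row=LF[0]=6
  step 3: row=6, L[6]='a', prepend. Next row=LF[6]=2
  step 4: row=2, L[2]='b', prepend. Next row=LF[2]=4
  step 5: row=4, L[4]='c', prepend. Next row=LF[4]=5
  step 6: row=5, L[5]='d', prepend. Next row=LF[5]=7
  step 7: row=7, L[7]='a', prepend. Next row=LF[7]=3
  step 8: row=3, L[3]='a', prepend. Next row=LF[3]=1
Reversed output: aadcbad$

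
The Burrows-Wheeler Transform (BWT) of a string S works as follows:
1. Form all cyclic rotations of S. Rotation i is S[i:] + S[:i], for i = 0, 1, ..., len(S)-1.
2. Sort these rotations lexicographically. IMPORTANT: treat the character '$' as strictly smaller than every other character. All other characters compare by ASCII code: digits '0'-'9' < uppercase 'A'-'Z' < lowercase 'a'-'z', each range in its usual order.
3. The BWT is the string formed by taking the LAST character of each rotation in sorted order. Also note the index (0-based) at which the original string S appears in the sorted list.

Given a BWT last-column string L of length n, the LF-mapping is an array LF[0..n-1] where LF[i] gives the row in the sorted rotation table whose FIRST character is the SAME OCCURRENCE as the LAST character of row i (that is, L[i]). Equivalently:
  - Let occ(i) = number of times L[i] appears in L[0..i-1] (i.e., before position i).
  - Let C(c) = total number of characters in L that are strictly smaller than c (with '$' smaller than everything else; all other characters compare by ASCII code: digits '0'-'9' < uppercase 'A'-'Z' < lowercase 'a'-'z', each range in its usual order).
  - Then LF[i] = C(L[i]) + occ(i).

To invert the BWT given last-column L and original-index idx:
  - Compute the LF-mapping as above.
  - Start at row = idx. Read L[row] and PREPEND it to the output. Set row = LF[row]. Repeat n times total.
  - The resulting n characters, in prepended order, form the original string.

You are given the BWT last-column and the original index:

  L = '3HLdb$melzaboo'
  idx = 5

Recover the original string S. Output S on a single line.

LF mapping: 1 2 3 7 5 0 10 8 9 13 4 6 11 12
Walk LF starting at row 5, prepending L[row]:
  step 1: row=5, L[5]='$', prepend. Next row=LF[5]=0
  step 2: row=0, L[0]='3', prepend. Next row=LF[0]=1
  step 3: row=1, L[1]='H', prepend. Next row=LF[1]=2
  step 4: row=2, L[2]='L', prepend. Next row=LF[2]=3
  step 5: row=3, L[3]='d', prepend. Next row=LF[3]=7
  step 6: row=7, L[7]='e', prepend. Next row=LF[7]=8
  step 7: row=8, L[8]='l', prepend. Next row=LF[8]=9
  step 8: row=9, L[9]='z', prepend. Next row=LF[9]=13
  step 9: row=13, L[13]='o', prepend. Next row=LF[13]=12
  step 10: row=12, L[12]='o', prepend. Next row=LF[12]=11
  step 11: row=11, L[11]='b', prepend. Next row=LF[11]=6
  step 12: row=6, L[6]='m', prepend. Next row=LF[6]=10
  step 13: row=10, L[10]='a', prepend. Next row=LF[10]=4
  step 14: row=4, L[4]='b', prepend. Next row=LF[4]=5
Reversed output: bamboozledLH3$

Answer: bamboozledLH3$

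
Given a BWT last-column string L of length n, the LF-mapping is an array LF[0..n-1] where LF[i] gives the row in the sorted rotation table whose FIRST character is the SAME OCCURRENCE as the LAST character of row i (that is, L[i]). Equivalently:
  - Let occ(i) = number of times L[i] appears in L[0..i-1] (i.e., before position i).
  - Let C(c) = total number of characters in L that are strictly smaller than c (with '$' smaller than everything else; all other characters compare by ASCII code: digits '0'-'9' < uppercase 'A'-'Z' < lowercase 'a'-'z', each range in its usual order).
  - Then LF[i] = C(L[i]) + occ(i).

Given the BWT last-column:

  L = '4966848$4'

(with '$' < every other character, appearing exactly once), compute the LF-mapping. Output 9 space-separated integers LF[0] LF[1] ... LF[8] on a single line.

Char counts: '$':1, '4':3, '6':2, '8':2, '9':1
C (first-col start): C('$')=0, C('4')=1, C('6')=4, C('8')=6, C('9')=8
L[0]='4': occ=0, LF[0]=C('4')+0=1+0=1
L[1]='9': occ=0, LF[1]=C('9')+0=8+0=8
L[2]='6': occ=0, LF[2]=C('6')+0=4+0=4
L[3]='6': occ=1, LF[3]=C('6')+1=4+1=5
L[4]='8': occ=0, LF[4]=C('8')+0=6+0=6
L[5]='4': occ=1, LF[5]=C('4')+1=1+1=2
L[6]='8': occ=1, LF[6]=C('8')+1=6+1=7
L[7]='$': occ=0, LF[7]=C('$')+0=0+0=0
L[8]='4': occ=2, LF[8]=C('4')+2=1+2=3

Answer: 1 8 4 5 6 2 7 0 3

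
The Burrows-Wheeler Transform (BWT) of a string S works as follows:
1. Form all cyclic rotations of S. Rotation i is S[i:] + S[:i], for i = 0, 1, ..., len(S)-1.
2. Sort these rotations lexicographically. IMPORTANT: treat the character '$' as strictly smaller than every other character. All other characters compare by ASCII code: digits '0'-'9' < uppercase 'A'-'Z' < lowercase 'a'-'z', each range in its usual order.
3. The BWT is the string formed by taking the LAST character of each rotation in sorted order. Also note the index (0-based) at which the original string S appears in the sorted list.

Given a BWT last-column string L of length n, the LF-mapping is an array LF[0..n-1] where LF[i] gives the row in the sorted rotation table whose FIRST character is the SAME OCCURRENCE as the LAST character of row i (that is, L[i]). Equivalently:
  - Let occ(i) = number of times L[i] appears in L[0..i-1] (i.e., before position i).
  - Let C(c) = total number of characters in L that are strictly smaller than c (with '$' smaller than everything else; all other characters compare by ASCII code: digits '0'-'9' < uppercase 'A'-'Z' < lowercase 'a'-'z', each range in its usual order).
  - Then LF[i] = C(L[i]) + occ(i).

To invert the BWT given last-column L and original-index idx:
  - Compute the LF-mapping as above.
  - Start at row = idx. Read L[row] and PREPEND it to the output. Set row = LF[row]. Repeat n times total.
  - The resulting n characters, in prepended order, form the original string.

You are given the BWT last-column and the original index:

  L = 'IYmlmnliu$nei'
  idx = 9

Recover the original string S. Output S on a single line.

Answer: millenniumYI$

Derivation:
LF mapping: 1 2 8 6 9 10 7 4 12 0 11 3 5
Walk LF starting at row 9, prepending L[row]:
  step 1: row=9, L[9]='$', prepend. Next row=LF[9]=0
  step 2: row=0, L[0]='I', prepend. Next row=LF[0]=1
  step 3: row=1, L[1]='Y', prepend. Next row=LF[1]=2
  step 4: row=2, L[2]='m', prepend. Next row=LF[2]=8
  step 5: row=8, L[8]='u', prepend. Next row=LF[8]=12
  step 6: row=12, L[12]='i', prepend. Next row=LF[12]=5
  step 7: row=5, L[5]='n', prepend. Next row=LF[5]=10
  step 8: row=10, L[10]='n', prepend. Next row=LF[10]=11
  step 9: row=11, L[11]='e', prepend. Next row=LF[11]=3
  step 10: row=3, L[3]='l', prepend. Next row=LF[3]=6
  step 11: row=6, L[6]='l', prepend. Next row=LF[6]=7
  step 12: row=7, L[7]='i', prepend. Next row=LF[7]=4
  step 13: row=4, L[4]='m', prepend. Next row=LF[4]=9
Reversed output: millenniumYI$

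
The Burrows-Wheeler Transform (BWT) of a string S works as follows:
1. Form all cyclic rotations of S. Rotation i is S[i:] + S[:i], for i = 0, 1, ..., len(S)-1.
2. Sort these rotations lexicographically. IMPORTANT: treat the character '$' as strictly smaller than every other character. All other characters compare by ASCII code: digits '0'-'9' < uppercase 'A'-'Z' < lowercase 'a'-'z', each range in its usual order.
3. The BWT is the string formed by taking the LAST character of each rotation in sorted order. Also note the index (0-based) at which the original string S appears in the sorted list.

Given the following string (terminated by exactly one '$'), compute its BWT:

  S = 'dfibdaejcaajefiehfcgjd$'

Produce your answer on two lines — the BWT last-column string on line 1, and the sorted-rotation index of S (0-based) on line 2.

All 23 rotations (rotation i = S[i:]+S[:i]):
  rot[0] = dfibdaejcaajefiehfcgjd$
  rot[1] = fibdaejcaajefiehfcgjd$d
  rot[2] = ibdaejcaajefiehfcgjd$df
  rot[3] = bdaejcaajefiehfcgjd$dfi
  rot[4] = daejcaajefiehfcgjd$dfib
  rot[5] = aejcaajefiehfcgjd$dfibd
  rot[6] = ejcaajefiehfcgjd$dfibda
  rot[7] = jcaajefiehfcgjd$dfibdae
  rot[8] = caajefiehfcgjd$dfibdaej
  rot[9] = aajefiehfcgjd$dfibdaejc
  rot[10] = ajefiehfcgjd$dfibdaejca
  rot[11] = jefiehfcgjd$dfibdaejcaa
  rot[12] = efiehfcgjd$dfibdaejcaaj
  rot[13] = fiehfcgjd$dfibdaejcaaje
  rot[14] = iehfcgjd$dfibdaejcaajef
  rot[15] = ehfcgjd$dfibdaejcaajefi
  rot[16] = hfcgjd$dfibdaejcaajefie
  rot[17] = fcgjd$dfibdaejcaajefieh
  rot[18] = cgjd$dfibdaejcaajefiehf
  rot[19] = gjd$dfibdaejcaajefiehfc
  rot[20] = jd$dfibdaejcaajefiehfcg
  rot[21] = d$dfibdaejcaajefiehfcgj
  rot[22] = $dfibdaejcaajefiehfcgjd
Sorted (with $ < everything):
  sorted[0] = $dfibdaejcaajefiehfcgjd  (last char: 'd')
  sorted[1] = aajefiehfcgjd$dfibdaejc  (last char: 'c')
  sorted[2] = aejcaajefiehfcgjd$dfibd  (last char: 'd')
  sorted[3] = ajefiehfcgjd$dfibdaejca  (last char: 'a')
  sorted[4] = bdaejcaajefiehfcgjd$dfi  (last char: 'i')
  sorted[5] = caajefiehfcgjd$dfibdaej  (last char: 'j')
  sorted[6] = cgjd$dfibdaejcaajefiehf  (last char: 'f')
  sorted[7] = d$dfibdaejcaajefiehfcgj  (last char: 'j')
  sorted[8] = daejcaajefiehfcgjd$dfib  (last char: 'b')
  sorted[9] = dfibdaejcaajefiehfcgjd$  (last char: '$')
  sorted[10] = efiehfcgjd$dfibdaejcaaj  (last char: 'j')
  sorted[11] = ehfcgjd$dfibdaejcaajefi  (last char: 'i')
  sorted[12] = ejcaajefiehfcgjd$dfibda  (last char: 'a')
  sorted[13] = fcgjd$dfibdaejcaajefieh  (last char: 'h')
  sorted[14] = fibdaejcaajefiehfcgjd$d  (last char: 'd')
  sorted[15] = fiehfcgjd$dfibdaejcaaje  (last char: 'e')
  sorted[16] = gjd$dfibdaejcaajefiehfc  (last char: 'c')
  sorted[17] = hfcgjd$dfibdaejcaajefie  (last char: 'e')
  sorted[18] = ibdaejcaajefiehfcgjd$df  (last char: 'f')
  sorted[19] = iehfcgjd$dfibdaejcaajef  (last char: 'f')
  sorted[20] = jcaajefiehfcgjd$dfibdae  (last char: 'e')
  sorted[21] = jd$dfibdaejcaajefiehfcg  (last char: 'g')
  sorted[22] = jefiehfcgjd$dfibdaejcaa  (last char: 'a')
Last column: dcdaijfjb$jiahdeceffega
Original string S is at sorted index 9

Answer: dcdaijfjb$jiahdeceffega
9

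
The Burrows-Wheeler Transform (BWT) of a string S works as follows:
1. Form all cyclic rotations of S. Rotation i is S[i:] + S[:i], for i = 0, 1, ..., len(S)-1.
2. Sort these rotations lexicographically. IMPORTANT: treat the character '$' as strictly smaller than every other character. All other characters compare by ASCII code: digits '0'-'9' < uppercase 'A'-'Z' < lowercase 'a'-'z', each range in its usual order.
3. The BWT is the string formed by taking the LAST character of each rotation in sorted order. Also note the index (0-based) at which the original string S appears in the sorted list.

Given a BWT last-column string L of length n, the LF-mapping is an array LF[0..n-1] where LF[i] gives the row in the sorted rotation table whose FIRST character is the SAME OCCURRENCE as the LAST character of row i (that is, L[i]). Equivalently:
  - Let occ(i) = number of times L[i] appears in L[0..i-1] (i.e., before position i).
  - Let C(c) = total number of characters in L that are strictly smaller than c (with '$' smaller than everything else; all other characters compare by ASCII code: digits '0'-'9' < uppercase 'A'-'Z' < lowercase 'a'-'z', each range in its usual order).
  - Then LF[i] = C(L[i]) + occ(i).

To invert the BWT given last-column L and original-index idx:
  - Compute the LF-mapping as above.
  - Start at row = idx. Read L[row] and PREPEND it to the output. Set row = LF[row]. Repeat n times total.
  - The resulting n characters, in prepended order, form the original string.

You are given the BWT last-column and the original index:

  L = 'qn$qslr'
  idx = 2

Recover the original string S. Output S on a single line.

LF mapping: 3 2 0 4 6 1 5
Walk LF starting at row 2, prepending L[row]:
  step 1: row=2, L[2]='$', prepend. Next row=LF[2]=0
  step 2: row=0, L[0]='q', prepend. Next row=LF[0]=3
  step 3: row=3, L[3]='q', prepend. Next row=LF[3]=4
  step 4: row=4, L[4]='s', prepend. Next row=LF[4]=6
  step 5: row=6, L[6]='r', prepend. Next row=LF[6]=5
  step 6: row=5, L[5]='l', prepend. Next row=LF[5]=1
  step 7: row=1, L[1]='n', prepend. Next row=LF[1]=2
Reversed output: nlrsqq$

Answer: nlrsqq$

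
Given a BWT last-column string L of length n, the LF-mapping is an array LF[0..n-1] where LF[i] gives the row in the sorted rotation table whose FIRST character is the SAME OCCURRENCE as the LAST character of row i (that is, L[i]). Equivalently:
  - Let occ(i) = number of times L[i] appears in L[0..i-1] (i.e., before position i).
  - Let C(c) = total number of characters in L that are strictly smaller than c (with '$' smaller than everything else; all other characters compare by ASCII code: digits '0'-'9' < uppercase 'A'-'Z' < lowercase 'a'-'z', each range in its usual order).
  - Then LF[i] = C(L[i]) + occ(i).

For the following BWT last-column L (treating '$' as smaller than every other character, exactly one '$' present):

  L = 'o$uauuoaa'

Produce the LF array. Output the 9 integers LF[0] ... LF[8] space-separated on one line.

Answer: 4 0 6 1 7 8 5 2 3

Derivation:
Char counts: '$':1, 'a':3, 'o':2, 'u':3
C (first-col start): C('$')=0, C('a')=1, C('o')=4, C('u')=6
L[0]='o': occ=0, LF[0]=C('o')+0=4+0=4
L[1]='$': occ=0, LF[1]=C('$')+0=0+0=0
L[2]='u': occ=0, LF[2]=C('u')+0=6+0=6
L[3]='a': occ=0, LF[3]=C('a')+0=1+0=1
L[4]='u': occ=1, LF[4]=C('u')+1=6+1=7
L[5]='u': occ=2, LF[5]=C('u')+2=6+2=8
L[6]='o': occ=1, LF[6]=C('o')+1=4+1=5
L[7]='a': occ=1, LF[7]=C('a')+1=1+1=2
L[8]='a': occ=2, LF[8]=C('a')+2=1+2=3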